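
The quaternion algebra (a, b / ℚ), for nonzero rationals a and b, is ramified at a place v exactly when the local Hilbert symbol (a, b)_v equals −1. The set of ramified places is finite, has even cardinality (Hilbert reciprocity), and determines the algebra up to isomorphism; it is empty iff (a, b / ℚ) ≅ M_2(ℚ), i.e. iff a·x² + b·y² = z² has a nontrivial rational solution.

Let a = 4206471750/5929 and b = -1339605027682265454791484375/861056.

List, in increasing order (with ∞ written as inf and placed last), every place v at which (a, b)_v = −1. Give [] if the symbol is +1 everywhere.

[7, 13, 17, 19]

Mod squares: a ≡ 2470, b ≡ -3570. Check v ∈ {∞, 2, 3, 5, 7, 11, 13, 17, 19, 29, 31}.
v=11: a=11^-2·(≡6), b=11^2·(≡4) mod 11; (6|11)=-1, (4|11)=+1; (−1)^{-2·2·5}·(-1)^2·(+1)^-2 = +1.
v=19: a=19^1·(≡6), b=19^2·(≡14) mod 19; (6|19)=+1, (14|19)=-1; (−1)^{1·2·9}·(+1)^2·(-1)^1 = -1.
v=2: v_2(a)=1, v_2(b)=-7; units ≡ 3, 7 (mod 8); ε·ε+αω+βω = 1·1+1·0+-7·1 ≡ 0  ⇒  (a,b)_2 = +1.
v=7: a=7^-2·(≡6), b=7^-1·(≡4) mod 7; (6|7)=-1, (4|7)=+1; (−1)^{-2·-1·3}·(-1)^-1·(+1)^-2 = -1.
v=29: a=29^2·(≡7), b=29^2·(≡18) mod 29; (7|29)=+1, (18|29)=-1; (−1)^{2·2·14}·(+1)^2·(-1)^2 = +1.
v=3: a=3^4·(≡1), b=3^9·(≡1) mod 3; (1|3)=+1, (1|3)=+1; (−1)^{4·9·1}·(+1)^9·(+1)^4 = +1.
v=17: a=17^0·(≡14), b=17^3·(≡3) mod 17; (14|17)=-1, (3|17)=-1; (−1)^{0·3·8}·(-1)^3·(-1)^0 = -1.
v=∞: 2470 > 0 and -3570 < 0  ⇒  (a,b)_∞ = +1.
v=13: a=13^1·(≡5), b=13^6·(≡7) mod 13; (5|13)=-1, (7|13)=-1; (−1)^{1·6·6}·(-1)^6·(-1)^1 = -1.
v=5: a=5^3·(≡1), b=5^7·(≡4) mod 5; (1|5)=+1, (4|5)=+1; (−1)^{3·7·2}·(+1)^7·(+1)^3 = +1.
v=31: a=31^0·(≡12), b=31^-2·(≡17) mod 31; (12|31)=-1, (17|31)=-1; (−1)^{0·-2·15}·(-1)^-2·(-1)^0 = +1.
Ram(2470, -3570) = {7, 13, 17, 19}; no ℚ_7-point on the conic.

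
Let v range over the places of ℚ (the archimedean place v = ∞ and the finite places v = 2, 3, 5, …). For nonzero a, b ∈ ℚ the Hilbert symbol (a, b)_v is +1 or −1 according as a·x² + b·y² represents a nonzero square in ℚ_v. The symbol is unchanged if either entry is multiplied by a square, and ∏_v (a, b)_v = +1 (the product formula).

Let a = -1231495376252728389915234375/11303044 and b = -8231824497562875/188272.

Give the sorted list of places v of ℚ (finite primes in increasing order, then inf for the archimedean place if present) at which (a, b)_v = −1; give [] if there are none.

[5, 7, 37, inf]

(a, b) ≡ (-1887, -66045) mod (ℚ^×)²; places V = {2, 3, 5, 7, 11, 17, 37, 41, ∞}.
(a,b)_3: α=7, u≡1; β=7, v≡2 (mod 3); (1|3)=+1, (2|3)=-1; sign (−1)^1·+1^7·-1^7 = +1.
(a,b)_37: α=5, u≡20; β=3, v≡21 (mod 37); (20|37)=-1, (21|37)=+1; sign (−1)^0·-1^3·+1^5 = -1.
(a,b)_17: α=5, u≡1; β=3, v≡15 (mod 17); (1|17)=+1, (15|17)=+1; sign (−1)^0·+1^3·+1^5 = +1.
(a,b)_41: α=-4, u≡2; β=-2, v≡19 (mod 41); (2|41)=+1, (19|41)=-1; sign (−1)^0·+1^-2·-1^-4 = +1.
(a,b)_2: α=-2, β=-4; u≡1, v≡3 (mod 8); ε(u)ε(v)=0·1, αω(v)=-2·1, βω(u)=-4·0; sum ≡ 0  ⇒  +1.
(a,b)_11: α=4, u≡5; β=2, v≡6 (mod 11); (5|11)=+1, (6|11)=-1; sign (−1)^0·+1^2·-1^4 = +1.
(a,b)_7: α=0, u≡5; β=-1, v≡4 (mod 7); (5|7)=-1, (4|7)=+1; sign (−1)^0·-1^-1·+1^0 = -1.
(a,b)_5: α=8, u≡3; β=3, v≡1 (mod 5); (3|5)=-1, (1|5)=+1; sign (−1)^0·-1^3·+1^8 = -1.
(a,b)_∞: sgn(-1887)=−, sgn(-66045)=−, so -1.
(-1887, -66045 / ℚ) ramifies at {5, 7, 37, ∞}: a division algebra.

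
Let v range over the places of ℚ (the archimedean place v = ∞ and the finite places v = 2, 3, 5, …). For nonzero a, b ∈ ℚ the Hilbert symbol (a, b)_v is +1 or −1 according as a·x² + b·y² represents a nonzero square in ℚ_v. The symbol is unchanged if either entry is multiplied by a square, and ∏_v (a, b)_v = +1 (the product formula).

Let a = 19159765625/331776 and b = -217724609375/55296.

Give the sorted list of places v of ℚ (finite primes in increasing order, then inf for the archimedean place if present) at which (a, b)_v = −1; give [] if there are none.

Mod squares: a ≡ 1001, b ≡ -2730. Check v ∈ {∞, 2, 3, 5, 7, 11, 13}.
v=7: a=7^3·(≡3), b=7^3·(≡1) mod 7; (3|7)=-1, (1|7)=+1; (−1)^{3·3·3}·(-1)^3·(+1)^3 = +1.
v=5: a=5^8·(≡4), b=5^11·(≡1) mod 5; (4|5)=+1, (1|5)=+1; (−1)^{8·11·2}·(+1)^11·(+1)^8 = +1.
v=2: v_2(a)=-12, v_2(b)=-11; units ≡ 1, 3 (mod 8); ε·ε+αω+βω = 0·1+-12·1+-11·0 ≡ 0  ⇒  (a,b)_2 = +1.
v=3: a=3^-4·(≡2), b=3^-3·(≡2) mod 3; (2|3)=-1, (2|3)=-1; (−1)^{-4·-3·1}·(-1)^-3·(-1)^-4 = -1.
v=13: a=13^1·(≡1), b=13^1·(≡11) mod 13; (1|13)=+1, (11|13)=-1; (−1)^{1·1·6}·(+1)^1·(-1)^1 = -1.
v=11: a=11^1·(≡1), b=11^0·(≡9) mod 11; (1|11)=+1, (9|11)=+1; (−1)^{1·0·5}·(+1)^0·(+1)^1 = +1.
v=∞: 1001 > 0 and -2730 < 0  ⇒  (a,b)_∞ = +1.
Ram(1001, -2730) = {3, 13}; no ℚ_3-point on the conic.

[3, 13]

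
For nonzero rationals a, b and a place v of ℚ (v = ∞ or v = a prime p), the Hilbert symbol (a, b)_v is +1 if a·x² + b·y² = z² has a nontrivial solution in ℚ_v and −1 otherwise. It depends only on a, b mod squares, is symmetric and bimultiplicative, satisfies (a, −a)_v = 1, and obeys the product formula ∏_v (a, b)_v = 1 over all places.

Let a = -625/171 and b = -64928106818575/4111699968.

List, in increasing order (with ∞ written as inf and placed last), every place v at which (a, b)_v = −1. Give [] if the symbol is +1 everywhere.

[13, inf]

Mod squares: a ≡ -19, b ≡ -391391. Check v ∈ {∞, 2, 3, 5, 7, 11, 13, 17, 19, 23, 43}.
v=23: a=23^0·(≡18), b=23^1·(≡12) mod 23; (18|23)=+1, (12|23)=+1; (−1)^{0·1·11}·(+1)^1·(+1)^0 = +1.
v=17: a=17^0·(≡4), b=17^-1·(≡12) mod 17; (4|17)=+1, (12|17)=-1; (−1)^{0·-1·8}·(+1)^-1·(-1)^0 = +1.
v=5: a=5^4·(≡4), b=5^2·(≡4) mod 5; (4|5)=+1, (4|5)=+1; (−1)^{4·2·2}·(+1)^2·(+1)^4 = +1.
v=43: a=43^0·(≡23), b=43^2·(≡24) mod 43; (23|43)=+1, (24|43)=+1; (−1)^{0·2·21}·(+1)^2·(+1)^0 = +1.
v=7: a=7^0·(≡4), b=7^1·(≡6) mod 7; (4|7)=+1, (6|7)=-1; (−1)^{0·1·3}·(+1)^1·(-1)^0 = +1.
v=∞: -19 < 0 and -391391 < 0  ⇒  (a,b)_∞ = -1.
v=19: a=19^-1·(≡15), b=19^2·(≡17) mod 19; (15|19)=-1, (17|19)=+1; (−1)^{-1·2·9}·(-1)^2·(+1)^-1 = +1.
v=13: a=13^0·(≡6), b=13^3·(≡1) mod 13; (6|13)=-1, (1|13)=+1; (−1)^{0·3·6}·(-1)^3·(+1)^0 = -1.
v=3: a=3^-2·(≡2), b=3^-10·(≡1) mod 3; (2|3)=-1, (1|3)=+1; (−1)^{-2·-10·1}·(-1)^-10·(+1)^-2 = +1.
v=11: a=11^0·(≡4), b=11^1·(≡3) mod 11; (4|11)=+1, (3|11)=+1; (−1)^{0·1·5}·(+1)^1·(+1)^0 = +1.
v=2: v_2(a)=0, v_2(b)=-12; units ≡ 5, 1 (mod 8); ε·ε+αω+βω = 0·0+0·0+-12·1 ≡ 0  ⇒  (a,b)_2 = +1.
Ram(-19, -391391) = {13, ∞}; no ℚ_13-point on the conic.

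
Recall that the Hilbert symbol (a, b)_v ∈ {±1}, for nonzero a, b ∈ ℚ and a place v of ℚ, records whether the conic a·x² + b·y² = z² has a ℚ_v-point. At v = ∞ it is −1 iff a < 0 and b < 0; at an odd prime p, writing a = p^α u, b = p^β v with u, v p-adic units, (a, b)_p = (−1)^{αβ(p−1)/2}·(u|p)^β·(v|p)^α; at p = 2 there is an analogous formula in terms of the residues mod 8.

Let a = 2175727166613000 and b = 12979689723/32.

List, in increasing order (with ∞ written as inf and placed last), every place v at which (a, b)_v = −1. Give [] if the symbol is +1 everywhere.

(a, b) ≡ (130, 6006) mod (ℚ^×)²; places V = {2, 3, 5, 7, 11, 13, 23, ∞}.
(a,b)_3: α=2, u≡1; β=7, v≡1 (mod 3); (1|3)=+1, (1|3)=+1; sign (−1)^0·+1^7·+1^2 = +1.
(a,b)_∞: sgn(130)=+, sgn(6006)=+, so +1.
(a,b)_2: α=3, β=-5; u≡1, v≡3 (mod 8); ε(u)ε(v)=0·1, αω(v)=3·1, βω(u)=-5·0; sum ≡ 1  ⇒  -1.
(a,b)_13: α=1, u≡10; β=1, v≡6 (mod 13); (10|13)=+1, (6|13)=-1; sign (−1)^0·+1^1·-1^1 = -1.
(a,b)_11: α=4, u≡1; β=3, v≡8 (mod 11); (1|11)=+1, (8|11)=-1; sign (−1)^0·+1^3·-1^4 = +1.
(a,b)_23: α=2, u≡21; β=0, v≡2 (mod 23); (21|23)=-1, (2|23)=+1; sign (−1)^0·-1^0·+1^2 = +1.
(a,b)_7: α=4, u≡4; β=3, v≡1 (mod 7); (4|7)=+1, (1|7)=+1; sign (−1)^0·+1^3·+1^4 = +1.
(a,b)_5: α=3, u≡4; β=0, v≡4 (mod 5); (4|5)=+1, (4|5)=+1; sign (−1)^0·+1^0·+1^3 = +1.
Ram(130, 6006) = {2, 13}; no ℚ_2-point on the conic.

[2, 13]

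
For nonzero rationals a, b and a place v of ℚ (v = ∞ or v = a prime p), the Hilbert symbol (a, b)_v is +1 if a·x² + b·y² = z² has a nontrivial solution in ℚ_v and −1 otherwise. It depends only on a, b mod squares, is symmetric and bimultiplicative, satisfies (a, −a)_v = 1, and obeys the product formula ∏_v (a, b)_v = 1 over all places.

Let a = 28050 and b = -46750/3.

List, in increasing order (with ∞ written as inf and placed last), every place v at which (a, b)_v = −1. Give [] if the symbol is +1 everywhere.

(a, b) ≡ (1122, -5610) mod (ℚ^×)²; places V = {2, 3, 5, 11, 17, ∞}.
(a,b)_17: α=1, u≡1; β=1, v≡7 (mod 17); (1|17)=+1, (7|17)=-1; sign (−1)^0·+1^1·-1^1 = -1.
(a,b)_11: α=1, u≡9; β=1, v≡6 (mod 11); (9|11)=+1, (6|11)=-1; sign (−1)^1·+1^1·-1^1 = +1.
(a,b)_3: α=1, u≡2; β=-1, v≡2 (mod 3); (2|3)=-1, (2|3)=-1; sign (−1)^1·-1^-1·-1^1 = -1.
(a,b)_∞: sgn(1122)=+, sgn(-5610)=−, so +1.
(a,b)_5: α=2, u≡2; β=3, v≡2 (mod 5); (2|5)=-1, (2|5)=-1; sign (−1)^0·-1^3·-1^2 = -1.
(a,b)_2: α=1, β=1; u≡1, v≡3 (mod 8); ε(u)ε(v)=0·1, αω(v)=1·1, βω(u)=1·0; sum ≡ 1  ⇒  -1.
(1122, -5610 / ℚ) ramifies at {2, 3, 5, 17}: a division algebra.

[2, 3, 5, 17]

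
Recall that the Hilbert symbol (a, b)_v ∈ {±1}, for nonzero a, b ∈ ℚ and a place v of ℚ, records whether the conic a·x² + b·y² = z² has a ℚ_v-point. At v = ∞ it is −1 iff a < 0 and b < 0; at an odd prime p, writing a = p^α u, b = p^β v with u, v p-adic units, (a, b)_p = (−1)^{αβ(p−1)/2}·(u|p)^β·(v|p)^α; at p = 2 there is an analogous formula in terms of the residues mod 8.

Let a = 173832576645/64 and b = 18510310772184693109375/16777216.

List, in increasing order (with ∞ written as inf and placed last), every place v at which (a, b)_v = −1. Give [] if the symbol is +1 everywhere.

[7, 23]

Mod squares: a ≡ 23205, b ≡ 391. Check v ∈ {∞, 2, 3, 5, 7, 13, 17, 23}.
v=5: a=5^1·(≡1), b=5^6·(≡4) mod 5; (1|5)=+1, (4|5)=+1; (−1)^{1·6·2}·(+1)^6·(+1)^1 = +1.
v=∞: 23205 > 0 and 391 > 0  ⇒  (a,b)_∞ = +1.
v=3: a=3^1·(≡1), b=3^0·(≡1) mod 3; (1|3)=+1, (1|3)=+1; (−1)^{1·0·1}·(+1)^0·(+1)^1 = +1.
v=2: v_2(a)=-6, v_2(b)=-24; units ≡ 5, 7 (mod 8); ε·ε+αω+βω = 0·1+-6·0+-24·1 ≡ 0  ⇒  (a,b)_2 = +1.
v=23: a=23^2·(≡11), b=23^3·(≡19) mod 23; (11|23)=-1, (19|23)=-1; (−1)^{2·3·11}·(-1)^3·(-1)^2 = -1.
v=13: a=13^1·(≡12), b=13^4·(≡12) mod 13; (12|13)=+1, (12|13)=+1; (−1)^{1·4·6}·(+1)^4·(+1)^1 = +1.
v=7: a=7^3·(≡4), b=7^4·(≡5) mod 7; (4|7)=+1, (5|7)=-1; (−1)^{3·4·3}·(+1)^4·(-1)^3 = -1.
v=17: a=17^3·(≡5), b=17^5·(≡11) mod 17; (5|17)=-1, (11|17)=-1; (−1)^{3·5·8}·(-1)^5·(-1)^3 = +1.
(23205, 391 / ℚ) ramifies at {7, 23}: a division algebra.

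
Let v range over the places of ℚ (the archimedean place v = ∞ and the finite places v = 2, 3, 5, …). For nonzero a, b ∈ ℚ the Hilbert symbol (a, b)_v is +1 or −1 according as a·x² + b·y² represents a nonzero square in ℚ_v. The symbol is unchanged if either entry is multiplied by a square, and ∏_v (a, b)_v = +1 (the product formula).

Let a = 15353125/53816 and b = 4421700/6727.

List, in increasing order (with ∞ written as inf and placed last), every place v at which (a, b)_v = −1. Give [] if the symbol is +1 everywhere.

[2, 17]

(a, b) ≡ (1190, 119) mod (ℚ^×)²; places V = {2, 3, 5, 7, 17, 31, ∞}.
(a,b)_3: α=0, u≡2; β=2, v≡2 (mod 3); (2|3)=-1, (2|3)=-1; sign (−1)^0·-1^2·-1^0 = +1.
(a,b)_31: α=-2, u≡15; β=-2, v≡11 (mod 31); (15|31)=-1, (11|31)=-1; sign (−1)^0·-1^-2·-1^-2 = +1.
(a,b)_7: α=-1, u≡2; β=-1, v≡5 (mod 7); (2|7)=+1, (5|7)=-1; sign (−1)^1·+1^-1·-1^-1 = +1.
(a,b)_17: α=3, u≡9; β=3, v≡7 (mod 17); (9|17)=+1, (7|17)=-1; sign (−1)^0·+1^3·-1^3 = -1.
(a,b)_5: α=5, u≡3; β=2, v≡4 (mod 5); (3|5)=-1, (4|5)=+1; sign (−1)^0·-1^2·+1^5 = +1.
(a,b)_∞: sgn(1190)=+, sgn(119)=+, so +1.
(a,b)_2: α=-3, β=2; u≡3, v≡7 (mod 8); ε(u)ε(v)=1·1, αω(v)=-3·0, βω(u)=2·1; sum ≡ 1  ⇒  -1.
|Ram(1190, 119)| = 2, even; anisotropic at {2, 17}.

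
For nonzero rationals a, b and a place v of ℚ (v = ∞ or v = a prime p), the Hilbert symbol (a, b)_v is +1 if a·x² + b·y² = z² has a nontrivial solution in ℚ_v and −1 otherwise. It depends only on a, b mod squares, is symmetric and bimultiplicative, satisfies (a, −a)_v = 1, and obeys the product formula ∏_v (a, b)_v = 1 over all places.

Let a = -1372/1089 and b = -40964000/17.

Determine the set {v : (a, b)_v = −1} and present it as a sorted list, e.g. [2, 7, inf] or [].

(a, b) ≡ (-7, -35530) mod (ℚ^×)²; places V = {2, 3, 5, 7, 11, 17, 19, ∞}.
(a,b)_∞: sgn(-7)=−, sgn(-35530)=−, so -1.
(a,b)_3: α=-2, u≡2; β=0, v≡2 (mod 3); (2|3)=-1, (2|3)=-1; sign (−1)^0·-1^0·-1^-2 = +1.
(a,b)_19: α=0, u≡12; β=1, v≡16 (mod 19); (12|19)=-1, (16|19)=+1; sign (−1)^0·-1^1·+1^0 = -1.
(a,b)_5: α=0, u≡2; β=3, v≡4 (mod 5); (2|5)=-1, (4|5)=+1; sign (−1)^0·-1^3·+1^0 = -1.
(a,b)_2: α=2, β=5; u≡1, v≡3 (mod 8); ε(u)ε(v)=0·1, αω(v)=2·1, βω(u)=5·0; sum ≡ 0  ⇒  +1.
(a,b)_11: α=-2, u≡4; β=1, v≡1 (mod 11); (4|11)=+1, (1|11)=+1; sign (−1)^0·+1^1·+1^-2 = +1.
(a,b)_17: α=0, u≡5; β=-1, v≡16 (mod 17); (5|17)=-1, (16|17)=+1; sign (−1)^0·-1^-1·+1^0 = -1.
(a,b)_7: α=3, u≡6; β=2, v≡1 (mod 7); (6|7)=-1, (1|7)=+1; sign (−1)^0·-1^2·+1^3 = +1.
(-7, -35530 / ℚ) ramifies at {5, 17, 19, ∞}: a division algebra.

[5, 17, 19, inf]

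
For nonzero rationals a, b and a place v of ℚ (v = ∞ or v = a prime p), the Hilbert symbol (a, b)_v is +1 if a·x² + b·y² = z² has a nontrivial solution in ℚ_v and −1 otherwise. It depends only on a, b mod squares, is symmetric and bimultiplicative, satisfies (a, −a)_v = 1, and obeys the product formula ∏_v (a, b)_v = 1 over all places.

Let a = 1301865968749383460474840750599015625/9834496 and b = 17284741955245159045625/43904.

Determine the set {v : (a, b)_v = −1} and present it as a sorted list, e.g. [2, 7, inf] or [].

[31, 37, 43, 47]

(a, b) ≡ (28733497, 468958) mod (ℚ^×)²; places V = {2, 5, 7, 13, 19, 23, 31, 37, 41, 43, 47, ∞}.
(a,b)_2: α=-12, β=-7; u≡1, v≡7 (mod 8); ε(u)ε(v)=0·1, αω(v)=-12·0, βω(u)=-7·0; sum ≡ 0  ⇒  +1.
(a,b)_47: α=3, u≡40; β=2, v≡44 (mod 47); (40|47)=-1, (44|47)=-1; sign (−1)^0·-1^2·-1^3 = -1.
(a,b)_41: α=5, u≡40; β=3, v≡10 (mod 41); (40|41)=+1, (10|41)=+1; sign (−1)^0·+1^3·+1^5 = +1.
(a,b)_43: α=2, u≡19; β=1, v≡12 (mod 43); (19|43)=-1, (12|43)=-1; sign (−1)^0·-1^1·-1^2 = -1.
(a,b)_∞: sgn(28733497)=+, sgn(468958)=+, so +1.
(a,b)_23: α=2, u≡21; β=0, v≡20 (mod 23); (21|23)=-1, (20|23)=-1; sign (−1)^0·-1^0·-1^2 = +1.
(a,b)_5: α=6, u≡2; β=4, v≡2 (mod 5); (2|5)=-1, (2|5)=-1; sign (−1)^0·-1^4·-1^6 = +1.
(a,b)_7: α=-4, u≡2; β=-3, v≡1 (mod 7); (2|7)=+1, (1|7)=+1; sign (−1)^0·+1^-3·+1^-4 = +1.
(a,b)_13: α=1, u≡10; β=2, v≡9 (mod 13); (10|13)=+1, (9|13)=+1; sign (−1)^0·+1^2·+1^1 = +1.
(a,b)_19: α=2, u≡17; β=1, v≡7 (mod 19); (17|19)=+1, (7|19)=+1; sign (−1)^0·+1^1·+1^2 = +1.
(a,b)_31: α=3, u≡2; β=2, v≡17 (mod 31); (2|31)=+1, (17|31)=-1; sign (−1)^0·+1^2·-1^3 = -1.
(a,b)_37: α=3, u≡33; β=2, v≡2 (mod 37); (33|37)=+1, (2|37)=-1; sign (−1)^0·+1^2·-1^3 = -1.
Ram(28733497, 468958) = {31, 37, 43, 47}; no ℚ_31-point on the conic.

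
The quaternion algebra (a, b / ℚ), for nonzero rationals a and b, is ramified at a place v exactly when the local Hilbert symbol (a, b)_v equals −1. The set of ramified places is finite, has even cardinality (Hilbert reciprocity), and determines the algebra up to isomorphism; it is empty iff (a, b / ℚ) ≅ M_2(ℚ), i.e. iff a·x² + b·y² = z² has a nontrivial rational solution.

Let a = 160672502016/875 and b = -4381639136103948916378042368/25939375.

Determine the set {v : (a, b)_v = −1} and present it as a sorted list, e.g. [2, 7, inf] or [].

(a, b) ≡ (1604715, -4641) mod (ℚ^×)²; places V = {2, 3, 5, 7, 11, 13, 17, 29, 31, ∞}.
(a,b)_31: α=1, u≡23; β=2, v≡16 (mod 31); (23|31)=-1, (16|31)=+1; sign (−1)^0·-1^2·+1^1 = +1.
(a,b)_29: α=1, u≡14; β=2, v≡13 (mod 29); (14|29)=-1, (13|29)=+1; sign (−1)^0·-1^2·+1^1 = +1.
(a,b)_11: α=0, u≡8; β=-2, v≡3 (mod 11); (8|11)=-1, (3|11)=+1; sign (−1)^0·-1^-2·+1^0 = +1.
(a,b)_∞: sgn(1604715)=+, sgn(-4641)=−, so +1.
(a,b)_7: α=-1, u≡2; β=-3, v≡1 (mod 7); (2|7)=+1, (1|7)=+1; sign (−1)^1·+1^-3·+1^-1 = -1.
(a,b)_13: α=2, u≡6; β=5, v≡7 (mod 13); (6|13)=-1, (7|13)=-1; sign (−1)^0·-1^5·-1^2 = -1.
(a,b)_5: α=-3, u≡3; β=-4, v≡4 (mod 5); (3|5)=-1, (4|5)=+1; sign (−1)^0·-1^-4·+1^-3 = +1.
(a,b)_3: α=5, u≡2; β=11, v≡1 (mod 3); (2|3)=-1, (1|3)=+1; sign (−1)^1·-1^11·+1^5 = +1.
(a,b)_17: α=1, u≡14; β=3, v≡1 (mod 17); (14|17)=-1, (1|17)=+1; sign (−1)^0·-1^3·+1^1 = -1.
(a,b)_2: α=8, β=24; u≡3, v≡7 (mod 8); ε(u)ε(v)=1·1, αω(v)=8·0, βω(u)=24·1; sum ≡ 1  ⇒  -1.
Ram(1604715, -4641) = {2, 7, 13, 17}; no ℚ_2-point on the conic.

[2, 7, 13, 17]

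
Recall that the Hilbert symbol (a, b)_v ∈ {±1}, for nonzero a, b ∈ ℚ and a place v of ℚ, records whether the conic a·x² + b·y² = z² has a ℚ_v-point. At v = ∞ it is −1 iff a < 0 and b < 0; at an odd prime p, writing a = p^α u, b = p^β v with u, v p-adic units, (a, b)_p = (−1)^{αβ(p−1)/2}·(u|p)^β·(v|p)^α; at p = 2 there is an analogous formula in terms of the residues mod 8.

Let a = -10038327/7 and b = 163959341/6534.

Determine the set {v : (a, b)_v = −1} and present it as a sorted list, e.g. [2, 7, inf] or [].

Mod squares: a ≡ -194649, b ≡ 55614. Check v ∈ {∞, 2, 3, 7, 11, 13, 19, 23, 31}.
v=11: a=11^0·(≡6), b=11^-2·(≡4) mod 11; (6|11)=-1, (4|11)=+1; (−1)^{0·-2·5}·(-1)^-2·(+1)^0 = +1.
v=7: a=7^-1·(≡2), b=7^2·(≡6) mod 7; (2|7)=+1, (6|7)=-1; (−1)^{-1·2·3}·(+1)^2·(-1)^-1 = -1.
v=3: a=3^1·(≡1), b=3^-3·(≡1) mod 3; (1|3)=+1, (1|3)=+1; (−1)^{1·-3·1}·(+1)^-3·(+1)^1 = -1.
v=∞: -194649 < 0 and 55614 > 0  ⇒  (a,b)_∞ = +1.
v=23: a=23^1·(≡13), b=23^1·(≡12) mod 23; (13|23)=+1, (12|23)=+1; (−1)^{1·1·11}·(+1)^1·(+1)^1 = -1.
v=31: a=31^1·(≡19), b=31^1·(≡21) mod 31; (19|31)=+1, (21|31)=-1; (−1)^{1·1·15}·(+1)^1·(-1)^1 = +1.
v=13: a=13^1·(≡3), b=13^1·(≡1) mod 13; (3|13)=+1, (1|13)=+1; (−1)^{1·1·6}·(+1)^1·(+1)^1 = +1.
v=19: a=19^2·(≡4), b=19^2·(≡7) mod 19; (4|19)=+1, (7|19)=+1; (−1)^{2·2·9}·(+1)^2·(+1)^2 = +1.
v=2: v_2(a)=0, v_2(b)=-1; units ≡ 7, 7 (mod 8); ε·ε+αω+βω = 1·1+0·0+-1·0 ≡ 1  ⇒  (a,b)_2 = -1.
|Ram(-194649, 55614)| = 4, even; anisotropic at {2, 3, 7, 23}.

[2, 3, 7, 23]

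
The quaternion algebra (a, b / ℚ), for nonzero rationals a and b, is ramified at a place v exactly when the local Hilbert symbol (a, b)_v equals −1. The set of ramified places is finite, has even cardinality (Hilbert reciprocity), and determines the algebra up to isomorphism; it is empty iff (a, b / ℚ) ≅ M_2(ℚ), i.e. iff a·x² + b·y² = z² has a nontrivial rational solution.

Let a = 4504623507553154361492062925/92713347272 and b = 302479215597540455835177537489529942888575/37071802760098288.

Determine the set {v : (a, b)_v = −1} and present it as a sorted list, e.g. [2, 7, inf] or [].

Mod squares: a ≡ 986, b ≡ 90321. Check v ∈ {∞, 2, 3, 5, 7, 11, 13, 17, 19, 23, 29}.
v=7: a=7^-4·(≡6), b=7^-5·(≡4) mod 7; (6|7)=-1, (4|7)=+1; (−1)^{-4·-5·3}·(-1)^-5·(+1)^-4 = -1.
v=11: a=11^4·(≡7), b=11^5·(≡4) mod 11; (7|11)=-1, (4|11)=+1; (−1)^{4·5·5}·(-1)^5·(+1)^4 = -1.
v=29: a=29^1·(≡22), b=29^2·(≡3) mod 29; (22|29)=+1, (3|29)=-1; (−1)^{1·2·14}·(+1)^2·(-1)^1 = -1.
v=23: a=23^4·(≡7), b=23^5·(≡21) mod 23; (7|23)=-1, (21|23)=-1; (−1)^{4·5·11}·(-1)^5·(-1)^4 = -1.
v=2: v_2(a)=-3, v_2(b)=-4; units ≡ 5, 1 (mod 8); ε·ε+αω+βω = 0·0+-3·0+-4·1 ≡ 0  ⇒  (a,b)_2 = +1.
v=5: a=5^2·(≡1), b=5^2·(≡1) mod 5; (1|5)=+1, (1|5)=+1; (−1)^{2·2·2}·(+1)^2·(+1)^2 = +1.
v=∞: 986 > 0 and 90321 > 0  ⇒  (a,b)_∞ = +1.
v=19: a=19^6·(≡4), b=19^10·(≡2) mod 19; (4|19)=+1, (2|19)=-1; (−1)^{6·10·9}·(+1)^10·(-1)^6 = +1.
v=3: a=3^8·(≡2), b=3^13·(≡2) mod 3; (2|3)=-1, (2|3)=-1; (−1)^{8·13·1}·(-1)^13·(-1)^8 = -1.
v=13: a=13^-6·(≡8), b=13^-10·(≡9) mod 13; (8|13)=-1, (9|13)=+1; (−1)^{-6·-10·6}·(-1)^-10·(+1)^-6 = +1.
v=17: a=17^3·(≡12), b=17^5·(≡13) mod 17; (12|17)=-1, (13|17)=+1; (−1)^{3·5·8}·(-1)^5·(+1)^3 = -1.
(986, 90321 / ℚ) ramifies at {3, 7, 11, 17, 23, 29}: a division algebra.

[3, 7, 11, 17, 23, 29]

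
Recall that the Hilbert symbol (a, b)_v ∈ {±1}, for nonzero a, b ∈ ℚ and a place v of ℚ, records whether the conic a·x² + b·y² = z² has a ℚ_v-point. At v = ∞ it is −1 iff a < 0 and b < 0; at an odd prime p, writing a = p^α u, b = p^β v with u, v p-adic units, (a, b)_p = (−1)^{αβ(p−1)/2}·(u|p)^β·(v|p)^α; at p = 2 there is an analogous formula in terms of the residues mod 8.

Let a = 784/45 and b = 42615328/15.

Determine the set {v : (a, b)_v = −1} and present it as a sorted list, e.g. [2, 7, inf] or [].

Mod squares: a ≡ 5, b ≡ 110670. Check v ∈ {∞, 2, 3, 5, 7, 17, 19, 31}.
v=19: a=19^0·(≡17), b=19^2·(≡14) mod 19; (17|19)=+1, (14|19)=-1; (−1)^{0·2·9}·(+1)^2·(-1)^0 = +1.
v=2: v_2(a)=4, v_2(b)=5; units ≡ 5, 7 (mod 8); ε·ε+αω+βω = 0·1+4·0+5·1 ≡ 1  ⇒  (a,b)_2 = -1.
v=17: a=17^0·(≡11), b=17^1·(≡1) mod 17; (11|17)=-1, (1|17)=+1; (−1)^{0·1·8}·(-1)^1·(+1)^0 = -1.
v=31: a=31^0·(≡25), b=31^1·(≡14) mod 31; (25|31)=+1, (14|31)=+1; (−1)^{0·1·15}·(+1)^1·(+1)^0 = +1.
v=7: a=7^2·(≡3), b=7^1·(≡4) mod 7; (3|7)=-1, (4|7)=+1; (−1)^{2·1·3}·(-1)^1·(+1)^2 = -1.
v=3: a=3^-2·(≡2), b=3^-1·(≡2) mod 3; (2|3)=-1, (2|3)=-1; (−1)^{-2·-1·1}·(-1)^-1·(-1)^-2 = -1.
v=5: a=5^-1·(≡1), b=5^-1·(≡1) mod 5; (1|5)=+1, (1|5)=+1; (−1)^{-1·-1·2}·(+1)^-1·(+1)^-1 = +1.
v=∞: 5 > 0 and 110670 > 0  ⇒  (a,b)_∞ = +1.
|Ram(5, 110670)| = 4, even; anisotropic at {2, 3, 7, 17}.

[2, 3, 7, 17]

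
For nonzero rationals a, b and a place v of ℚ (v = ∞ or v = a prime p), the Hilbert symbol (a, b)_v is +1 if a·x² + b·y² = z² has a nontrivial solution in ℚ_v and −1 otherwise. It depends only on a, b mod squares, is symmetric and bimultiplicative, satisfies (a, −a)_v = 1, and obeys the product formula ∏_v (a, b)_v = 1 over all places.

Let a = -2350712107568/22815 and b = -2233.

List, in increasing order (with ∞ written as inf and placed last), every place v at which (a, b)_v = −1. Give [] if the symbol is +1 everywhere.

(a, b) ≡ (-7258845, -2233) mod (ℚ^×)²; places V = {2, 3, 5, 7, 11, 13, 19, 29, 37, 41, ∞}.
(a,b)_13: α=-2, u≡4; β=0, v≡3 (mod 13); (4|13)=+1, (3|13)=+1; sign (−1)^0·+1^0·+1^-2 = +1.
(a,b)_∞: sgn(-7258845)=−, sgn(-2233)=−, so -1.
(a,b)_37: α=1, u≡12; β=0, v≡24 (mod 37); (12|37)=+1, (24|37)=-1; sign (−1)^0·+1^0·-1^1 = -1.
(a,b)_19: α=2, u≡12; β=0, v≡9 (mod 19); (12|19)=-1, (9|19)=+1; sign (−1)^0·-1^0·+1^2 = +1.
(a,b)_2: α=4, β=0; u≡3, v≡7 (mod 8); ε(u)ε(v)=1·1, αω(v)=4·0, βω(u)=0·1; sum ≡ 1  ⇒  -1.
(a,b)_3: α=-3, u≡2; β=0, v≡2 (mod 3); (2|3)=-1, (2|3)=-1; sign (−1)^0·-1^0·-1^-3 = -1.
(a,b)_29: α=3, u≡22; β=1, v≡10 (mod 29); (22|29)=+1, (10|29)=-1; sign (−1)^0·+1^1·-1^3 = -1.
(a,b)_41: α=1, u≡22; β=0, v≡22 (mod 41); (22|41)=-1, (22|41)=-1; sign (−1)^0·-1^0·-1^1 = -1.
(a,b)_7: α=0, u≡4; β=1, v≡3 (mod 7); (4|7)=+1, (3|7)=-1; sign (−1)^0·+1^1·-1^0 = +1.
(a,b)_11: α=1, u≡2; β=1, v≡6 (mod 11); (2|11)=-1, (6|11)=-1; sign (−1)^1·-1^1·-1^1 = -1.
(a,b)_5: α=-1, u≡4; β=0, v≡2 (mod 5); (4|5)=+1, (2|5)=-1; sign (−1)^0·+1^0·-1^-1 = -1.
Ram(-7258845, -2233) = {2, 3, 5, 11, 29, 37, 41, ∞}; no ℚ_2-point on the conic.

[2, 3, 5, 11, 29, 37, 41, inf]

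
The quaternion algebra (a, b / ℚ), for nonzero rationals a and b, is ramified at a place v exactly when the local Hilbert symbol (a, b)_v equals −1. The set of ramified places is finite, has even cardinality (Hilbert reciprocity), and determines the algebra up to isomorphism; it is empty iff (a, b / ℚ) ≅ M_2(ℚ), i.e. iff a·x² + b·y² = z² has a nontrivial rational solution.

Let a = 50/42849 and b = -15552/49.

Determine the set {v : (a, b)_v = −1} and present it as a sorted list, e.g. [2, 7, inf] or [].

[2, 3]

Mod squares: a ≡ 2, b ≡ -3. Check v ∈ {∞, 2, 3, 5, 7, 23}.
v=2: v_2(a)=1, v_2(b)=6; units ≡ 1, 5 (mod 8); ε·ε+αω+βω = 0·0+1·1+6·0 ≡ 1  ⇒  (a,b)_2 = -1.
v=5: a=5^2·(≡3), b=5^0·(≡2) mod 5; (3|5)=-1, (2|5)=-1; (−1)^{2·0·2}·(-1)^0·(-1)^2 = +1.
v=23: a=23^-2·(≡8), b=23^0·(≡14) mod 23; (8|23)=+1, (14|23)=-1; (−1)^{-2·0·11}·(+1)^0·(-1)^-2 = +1.
v=3: a=3^-4·(≡2), b=3^5·(≡2) mod 3; (2|3)=-1, (2|3)=-1; (−1)^{-4·5·1}·(-1)^5·(-1)^-4 = -1.
v=∞: 2 > 0 and -3 < 0  ⇒  (a,b)_∞ = +1.
v=7: a=7^0·(≡4), b=7^-2·(≡2) mod 7; (4|7)=+1, (2|7)=+1; (−1)^{0·-2·3}·(+1)^-2·(+1)^0 = +1.
(2, -3 / ℚ) ramifies at {2, 3}: a division algebra.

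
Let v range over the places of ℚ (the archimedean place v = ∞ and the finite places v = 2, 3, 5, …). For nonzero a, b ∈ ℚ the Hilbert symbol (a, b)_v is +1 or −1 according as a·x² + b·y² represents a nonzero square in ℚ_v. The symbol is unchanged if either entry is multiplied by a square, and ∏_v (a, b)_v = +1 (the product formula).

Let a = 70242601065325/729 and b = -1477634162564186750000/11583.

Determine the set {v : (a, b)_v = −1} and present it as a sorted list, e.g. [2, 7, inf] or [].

[11, 41]

Mod squares: a ≡ 13, b ≡ -3910621. Check v ∈ {∞, 2, 3, 5, 11, 13, 17, 23, 29, 41}.
v=23: a=23^2·(≡3), b=23^3·(≡12) mod 23; (3|23)=+1, (12|23)=+1; (−1)^{2·3·11}·(+1)^3·(+1)^2 = +1.
v=29: a=29^2·(≡25), b=29^3·(≡28) mod 29; (25|29)=+1, (28|29)=+1; (−1)^{2·3·14}·(+1)^3·(+1)^2 = +1.
v=41: a=41^2·(≡26), b=41^3·(≡15) mod 41; (26|41)=-1, (15|41)=-1; (−1)^{2·3·20}·(-1)^3·(-1)^2 = -1.
v=2: v_2(a)=0, v_2(b)=4; units ≡ 5, 3 (mod 8); ε·ε+αω+βω = 0·1+0·1+4·1 ≡ 0  ⇒  (a,b)_2 = +1.
v=5: a=5^2·(≡2), b=5^6·(≡1) mod 5; (2|5)=-1, (1|5)=+1; (−1)^{2·6·2}·(-1)^6·(+1)^2 = +1.
v=13: a=13^1·(≡3), b=13^-1·(≡12) mod 13; (3|13)=+1, (12|13)=+1; (−1)^{1·-1·6}·(+1)^-1·(+1)^1 = +1.
v=17: a=17^2·(≡15), b=17^2·(≡13) mod 17; (15|17)=+1, (13|17)=+1; (−1)^{2·2·8}·(+1)^2·(+1)^2 = +1.
v=11: a=11^0·(≡6), b=11^-1·(≡3) mod 11; (6|11)=-1, (3|11)=+1; (−1)^{0·-1·5}·(-1)^-1·(+1)^0 = -1.
v=3: a=3^-6·(≡1), b=3^-4·(≡2) mod 3; (1|3)=+1, (2|3)=-1; (−1)^{-6·-4·1}·(+1)^-4·(-1)^-6 = +1.
v=∞: 13 > 0 and -3910621 < 0  ⇒  (a,b)_∞ = +1.
(13, -3910621 / ℚ) ramifies at {11, 41}: a division algebra.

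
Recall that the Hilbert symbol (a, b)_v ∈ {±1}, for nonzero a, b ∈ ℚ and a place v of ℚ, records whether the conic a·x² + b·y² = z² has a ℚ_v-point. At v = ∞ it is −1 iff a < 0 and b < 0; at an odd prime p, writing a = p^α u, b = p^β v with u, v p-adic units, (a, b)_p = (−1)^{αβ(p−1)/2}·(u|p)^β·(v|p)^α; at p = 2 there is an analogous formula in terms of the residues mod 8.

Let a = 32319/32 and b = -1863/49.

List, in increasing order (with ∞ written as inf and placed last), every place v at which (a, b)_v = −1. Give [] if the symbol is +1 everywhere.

[7, 19]

(a, b) ≡ (798, -23) mod (ℚ^×)²; places V = {2, 3, 7, 19, 23, ∞}.
(a,b)_19: α=1, u≡11; β=0, v≡12 (mod 19); (11|19)=+1, (12|19)=-1; sign (−1)^0·+1^0·-1^1 = -1.
(a,b)_∞: sgn(798)=+, sgn(-23)=−, so +1.
(a,b)_2: α=-5, β=0; u≡7, v≡1 (mod 8); ε(u)ε(v)=1·0, αω(v)=-5·0, βω(u)=0·0; sum ≡ 0  ⇒  +1.
(a,b)_3: α=5, u≡2; β=4, v≡1 (mod 3); (2|3)=-1, (1|3)=+1; sign (−1)^0·-1^4·+1^5 = +1.
(a,b)_7: α=1, u≡1; β=-2, v≡6 (mod 7); (1|7)=+1, (6|7)=-1; sign (−1)^0·+1^-2·-1^1 = -1.
(a,b)_23: α=0, u≡3; β=1, v≡19 (mod 23); (3|23)=+1, (19|23)=-1; sign (−1)^0·+1^1·-1^0 = +1.
|Ram(798, -23)| = 2, even; anisotropic at {7, 19}.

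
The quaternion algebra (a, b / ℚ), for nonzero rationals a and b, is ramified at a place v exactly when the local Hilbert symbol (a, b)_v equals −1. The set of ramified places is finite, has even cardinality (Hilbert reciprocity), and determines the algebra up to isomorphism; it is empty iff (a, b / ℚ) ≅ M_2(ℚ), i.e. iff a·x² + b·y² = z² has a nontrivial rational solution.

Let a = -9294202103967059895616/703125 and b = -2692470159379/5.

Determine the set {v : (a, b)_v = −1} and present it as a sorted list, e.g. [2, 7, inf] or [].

Mod squares: a ≡ -132036905, b ≡ -1295. Check v ∈ {∞, 2, 3, 5, 7, 11, 13, 23, 31, 37}.
v=3: a=3^-2·(≡1), b=3^0·(≡1) mod 3; (1|3)=+1, (1|3)=+1; (−1)^{-2·0·1}·(+1)^0·(+1)^-2 = +1.
v=5: a=5^-7·(≡1), b=5^-1·(≡1) mod 5; (1|5)=+1, (1|5)=+1; (−1)^{-7·-1·2}·(+1)^-1·(+1)^-7 = +1.
v=37: a=37^1·(≡7), b=37^1·(≡15) mod 37; (7|37)=+1, (15|37)=-1; (−1)^{1·1·18}·(+1)^1·(-1)^1 = -1.
v=∞: -132036905 < 0 and -1295 < 0  ⇒  (a,b)_∞ = -1.
v=13: a=13^3·(≡5), b=13^2·(≡11) mod 13; (5|13)=-1, (11|13)=-1; (−1)^{3·2·6}·(-1)^2·(-1)^3 = -1.
v=31: a=31^3·(≡17), b=31^2·(≡5) mod 31; (17|31)=-1, (5|31)=+1; (−1)^{3·2·15}·(-1)^2·(+1)^3 = +1.
v=7: a=7^1·(≡2), b=7^1·(≡2) mod 7; (2|7)=+1, (2|7)=+1; (−1)^{1·1·3}·(+1)^1·(+1)^1 = -1.
v=2: v_2(a)=6, v_2(b)=0; units ≡ 7, 1 (mod 8); ε·ε+αω+βω = 1·0+6·0+0·0 ≡ 0  ⇒  (a,b)_2 = +1.
v=23: a=23^5·(≡5), b=23^2·(≡12) mod 23; (5|23)=-1, (12|23)=+1; (−1)^{5·2·11}·(-1)^2·(+1)^5 = +1.
v=11: a=11^3·(≡7), b=11^2·(≡5) mod 11; (7|11)=-1, (5|11)=+1; (−1)^{3·2·5}·(-1)^2·(+1)^3 = +1.
|Ram(-132036905, -1295)| = 4, even; anisotropic at {7, 13, 37, ∞}.

[7, 13, 37, inf]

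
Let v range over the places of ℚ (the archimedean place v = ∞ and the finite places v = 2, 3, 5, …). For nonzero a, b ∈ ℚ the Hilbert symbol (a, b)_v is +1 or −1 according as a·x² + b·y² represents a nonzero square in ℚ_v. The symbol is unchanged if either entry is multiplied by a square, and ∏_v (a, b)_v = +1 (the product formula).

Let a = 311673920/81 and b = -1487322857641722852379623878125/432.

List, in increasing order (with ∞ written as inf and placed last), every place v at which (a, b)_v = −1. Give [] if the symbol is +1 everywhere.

[3, 5, 11, 17, 23, 43, 47, 53]

Mod squares: a ≡ 4869905, b ≡ -11788321215. Check v ∈ {∞, 2, 3, 5, 11, 17, 23, 29, 43, 47, 53}.
v=5: a=5^1·(≡4), b=5^5·(≡2) mod 5; (4|5)=+1, (2|5)=-1; (−1)^{1·5·2}·(+1)^5·(-1)^1 = -1.
v=43: a=43^0·(≡37), b=43^1·(≡35) mod 43; (37|43)=-1, (35|43)=+1; (−1)^{0·1·21}·(-1)^1·(+1)^0 = -1.
v=11: a=11^0·(≡2), b=11^1·(≡8) mod 11; (2|11)=-1, (8|11)=-1; (−1)^{0·1·5}·(-1)^1·(-1)^0 = -1.
v=2: v_2(a)=6, v_2(b)=-4; units ≡ 1, 1 (mod 8); ε·ε+αω+βω = 0·0+6·0+-4·0 ≡ 0  ⇒  (a,b)_2 = +1.
v=∞: 4869905 > 0 and -11788321215 < 0  ⇒  (a,b)_∞ = +1.
v=47: a=47^1·(≡37), b=47^5·(≡21) mod 47; (37|47)=+1, (21|47)=+1; (−1)^{1·5·23}·(+1)^5·(+1)^1 = -1.
v=17: a=17^1·(≡15), b=17^4·(≡11) mod 17; (15|17)=+1, (11|17)=-1; (−1)^{1·4·8}·(+1)^4·(-1)^1 = -1.
v=29: a=29^0·(≡7), b=29^1·(≡4) mod 29; (7|29)=+1, (4|29)=+1; (−1)^{0·1·14}·(+1)^1·(+1)^0 = +1.
v=23: a=23^1·(≡7), b=23^3·(≡22) mod 23; (7|23)=-1, (22|23)=-1; (−1)^{1·3·11}·(-1)^3·(-1)^1 = -1.
v=3: a=3^-4·(≡2), b=3^-3·(≡2) mod 3; (2|3)=-1, (2|3)=-1; (−1)^{-4·-3·1}·(-1)^-3·(-1)^-4 = -1.
v=53: a=53^1·(≡52), b=53^3·(≡31) mod 53; (52|53)=+1, (31|53)=-1; (−1)^{1·3·26}·(+1)^3·(-1)^1 = -1.
(4869905, -11788321215 / ℚ) ramifies at {3, 5, 11, 17, 23, 43, 47, 53}: a division algebra.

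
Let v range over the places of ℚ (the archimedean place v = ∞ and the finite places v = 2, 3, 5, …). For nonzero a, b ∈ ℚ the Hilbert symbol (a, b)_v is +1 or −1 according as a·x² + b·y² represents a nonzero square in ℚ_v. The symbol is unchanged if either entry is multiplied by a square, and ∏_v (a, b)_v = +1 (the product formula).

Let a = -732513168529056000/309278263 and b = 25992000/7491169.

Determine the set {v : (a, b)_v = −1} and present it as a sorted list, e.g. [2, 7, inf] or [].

Mod squares: a ≡ -75898655, b ≡ 5. Check v ∈ {∞, 2, 3, 5, 7, 17, 19, 23, 29, 37, 43, 47}.
v=7: a=7^-1·(≡6), b=7^-2·(≡6) mod 7; (6|7)=-1, (6|7)=-1; (−1)^{-1·-2·3}·(-1)^-2·(-1)^-1 = -1.
v=37: a=37^1·(≡14), b=37^0·(≡18) mod 37; (14|37)=-1, (18|37)=-1; (−1)^{1·0·18}·(-1)^0·(-1)^1 = -1.
v=∞: -75898655 < 0 and 5 > 0  ⇒  (a,b)_∞ = +1.
v=29: a=29^1·(≡12), b=29^0·(≡5) mod 29; (12|29)=-1, (5|29)=+1; (−1)^{1·0·14}·(-1)^0·(+1)^1 = +1.
v=47: a=47^1·(≡1), b=47^0·(≡44) mod 47; (1|47)=+1, (44|47)=-1; (−1)^{1·0·23}·(+1)^0·(-1)^1 = -1.
v=3: a=3^4·(≡1), b=3^2·(≡2) mod 3; (1|3)=+1, (2|3)=-1; (−1)^{4·2·1}·(+1)^2·(-1)^4 = +1.
v=5: a=5^3·(≡4), b=5^3·(≡4) mod 5; (4|5)=+1, (4|5)=+1; (−1)^{3·3·2}·(+1)^3·(+1)^3 = +1.
v=17: a=17^-4·(≡2), b=17^-2·(≡12) mod 17; (2|17)=+1, (12|17)=-1; (−1)^{-4·-2·8}·(+1)^-2·(-1)^-4 = +1.
v=19: a=19^4·(≡18), b=19^2·(≡9) mod 19; (18|19)=-1, (9|19)=+1; (−1)^{4·2·9}·(-1)^2·(+1)^4 = +1.
v=23: a=23^-2·(≡7), b=23^-2·(≡10) mod 23; (7|23)=-1, (10|23)=-1; (−1)^{-2·-2·11}·(-1)^-2·(-1)^-2 = +1.
v=2: v_2(a)=8, v_2(b)=6; units ≡ 1, 5 (mod 8); ε·ε+αω+βω = 0·0+8·1+6·0 ≡ 0  ⇒  (a,b)_2 = +1.
v=43: a=43^1·(≡34), b=43^0·(≡22) mod 43; (34|43)=-1, (22|43)=-1; (−1)^{1·0·21}·(-1)^0·(-1)^1 = -1.
|Ram(-75898655, 5)| = 4, even; anisotropic at {7, 37, 43, 47}.

[7, 37, 43, 47]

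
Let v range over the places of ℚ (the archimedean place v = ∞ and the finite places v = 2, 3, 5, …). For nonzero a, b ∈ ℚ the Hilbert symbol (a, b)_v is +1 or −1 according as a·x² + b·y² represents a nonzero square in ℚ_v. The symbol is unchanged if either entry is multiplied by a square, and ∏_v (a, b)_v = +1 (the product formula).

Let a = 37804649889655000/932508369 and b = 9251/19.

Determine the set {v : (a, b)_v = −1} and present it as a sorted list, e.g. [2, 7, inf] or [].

Mod squares: a ≡ 1702, b ≡ 209. Check v ∈ {∞, 2, 3, 5, 11, 13, 19, 23, 29, 37, 41}.
v=37: a=37^1·(≡7), b=37^0·(≡2) mod 37; (7|37)=+1, (2|37)=-1; (−1)^{1·0·18}·(+1)^0·(-1)^1 = -1.
v=13: a=13^-2·(≡9), b=13^0·(≡10) mod 13; (9|13)=+1, (10|13)=+1; (−1)^{-2·0·6}·(+1)^0·(+1)^-2 = +1.
v=29: a=29^-2·(≡4), b=29^2·(≡25) mod 29; (4|29)=+1, (25|29)=+1; (−1)^{-2·2·14}·(+1)^2·(+1)^-2 = +1.
v=5: a=5^4·(≡2), b=5^0·(≡4) mod 5; (2|5)=-1, (4|5)=+1; (−1)^{4·0·2}·(-1)^0·(+1)^4 = +1.
v=2: v_2(a)=3, v_2(b)=0; units ≡ 3, 1 (mod 8); ε·ε+αω+βω = 1·0+3·0+0·1 ≡ 0  ⇒  (a,b)_2 = +1.
v=∞: 1702 > 0 and 209 > 0  ⇒  (a,b)_∞ = +1.
v=41: a=41^2·(≡31), b=41^0·(≡10) mod 41; (31|41)=+1, (10|41)=+1; (−1)^{2·0·20}·(+1)^0·(+1)^2 = +1.
v=19: a=19^2·(≡16), b=19^-1·(≡17) mod 19; (16|19)=+1, (17|19)=+1; (−1)^{2·-1·9}·(+1)^-1·(+1)^2 = +1.
v=3: a=3^-8·(≡1), b=3^0·(≡2) mod 3; (1|3)=+1, (2|3)=-1; (−1)^{-8·0·1}·(+1)^0·(-1)^-8 = +1.
v=11: a=11^4·(≡8), b=11^1·(≡2) mod 11; (8|11)=-1, (2|11)=-1; (−1)^{4·1·5}·(-1)^1·(-1)^4 = -1.
v=23: a=23^1·(≡15), b=23^0·(≡16) mod 23; (15|23)=-1, (16|23)=+1; (−1)^{1·0·11}·(-1)^0·(+1)^1 = +1.
|Ram(1702, 209)| = 2, even; anisotropic at {11, 37}.

[11, 37]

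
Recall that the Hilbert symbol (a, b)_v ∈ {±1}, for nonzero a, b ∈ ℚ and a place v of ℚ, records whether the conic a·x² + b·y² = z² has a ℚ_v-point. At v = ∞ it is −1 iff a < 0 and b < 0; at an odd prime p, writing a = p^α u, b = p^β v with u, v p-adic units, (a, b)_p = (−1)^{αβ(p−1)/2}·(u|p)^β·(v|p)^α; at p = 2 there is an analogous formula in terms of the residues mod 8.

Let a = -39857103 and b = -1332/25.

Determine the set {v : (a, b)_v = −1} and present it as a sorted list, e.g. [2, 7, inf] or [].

[3, 11, 13, inf]

(a, b) ≡ (-492063, -37) mod (ℚ^×)²; places V = {2, 3, 5, 11, 13, 31, 37, ∞}.
(a,b)_11: α=1, u≡5; β=0, v≡7 (mod 11); (5|11)=+1, (7|11)=-1; sign (−1)^0·+1^0·-1^1 = -1.
(a,b)_13: α=1, u≡2; β=0, v≡6 (mod 13); (2|13)=-1, (6|13)=-1; sign (−1)^0·-1^0·-1^1 = -1.
(a,b)_3: α=5, u≡1; β=2, v≡2 (mod 3); (1|3)=+1, (2|3)=-1; sign (−1)^0·+1^2·-1^5 = -1.
(a,b)_2: α=0, β=2; u≡1, v≡3 (mod 8); ε(u)ε(v)=0·1, αω(v)=0·1, βω(u)=2·0; sum ≡ 0  ⇒  +1.
(a,b)_37: α=1, u≡36; β=1, v≡3 (mod 37); (36|37)=+1, (3|37)=+1; sign (−1)^0·+1^1·+1^1 = +1.
(a,b)_5: α=0, u≡2; β=-2, v≡3 (mod 5); (2|5)=-1, (3|5)=-1; sign (−1)^0·-1^-2·-1^0 = +1.
(a,b)_∞: sgn(-492063)=−, sgn(-37)=−, so -1.
(a,b)_31: α=1, u≡12; β=0, v≡5 (mod 31); (12|31)=-1, (5|31)=+1; sign (−1)^0·-1^0·+1^1 = +1.
Ram(-492063, -37) = {3, 11, 13, ∞}; no ℚ_3-point on the conic.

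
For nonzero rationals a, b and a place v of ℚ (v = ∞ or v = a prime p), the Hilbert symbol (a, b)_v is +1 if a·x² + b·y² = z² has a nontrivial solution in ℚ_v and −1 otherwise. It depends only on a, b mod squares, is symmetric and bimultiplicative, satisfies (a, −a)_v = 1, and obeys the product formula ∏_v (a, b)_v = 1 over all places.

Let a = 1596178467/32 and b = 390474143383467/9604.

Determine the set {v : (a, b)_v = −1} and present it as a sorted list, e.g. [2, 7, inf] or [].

[17, 19]

(a, b) ≡ (646, 3) mod (ℚ^×)²; places V = {2, 3, 7, 11, 13, 17, 19, ∞}.
(a,b)_2: α=-5, β=-2; u≡3, v≡3 (mod 8); ε(u)ε(v)=1·1, αω(v)=-5·1, βω(u)=-2·1; sum ≡ 0  ⇒  +1.
(a,b)_3: α=4, u≡1; β=1, v≡1 (mod 3); (1|3)=+1, (1|3)=+1; sign (−1)^0·+1^1·+1^4 = +1.
(a,b)_∞: sgn(646)=+, sgn(3)=+, so +1.
(a,b)_13: α=2, u≡3; β=4, v≡9 (mod 13); (3|13)=+1, (9|13)=+1; sign (−1)^0·+1^4·+1^2 = +1.
(a,b)_7: α=0, u≡4; β=-4, v≡6 (mod 7); (4|7)=+1, (6|7)=-1; sign (−1)^0·+1^-4·-1^0 = +1.
(a,b)_19: α=3, u≡3; β=4, v≡12 (mod 19); (3|19)=-1, (12|19)=-1; sign (−1)^0·-1^4·-1^3 = -1.
(a,b)_17: α=1, u≡1; β=2, v≡6 (mod 17); (1|17)=+1, (6|17)=-1; sign (−1)^0·+1^2·-1^1 = -1.
(a,b)_11: α=0, u≡7; β=2, v≡4 (mod 11); (7|11)=-1, (4|11)=+1; sign (−1)^0·-1^2·+1^0 = +1.
(646, 3 / ℚ) ramifies at {17, 19}: a division algebra.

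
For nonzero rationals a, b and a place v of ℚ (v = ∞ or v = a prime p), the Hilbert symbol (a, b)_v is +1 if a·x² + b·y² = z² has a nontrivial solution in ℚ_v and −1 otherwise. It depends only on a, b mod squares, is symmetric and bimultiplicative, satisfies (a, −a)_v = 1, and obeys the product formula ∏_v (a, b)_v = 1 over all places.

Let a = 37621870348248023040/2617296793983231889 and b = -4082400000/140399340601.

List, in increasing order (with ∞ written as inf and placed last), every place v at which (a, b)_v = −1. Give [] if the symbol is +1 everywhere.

[2, 7]

(a, b) ≡ (210, -35) mod (ℚ^×)²; places V = {2, 3, 5, 7, 13, 19, 37, 41, ∞}.
(a,b)_2: α=21, β=8; u≡1, v≡5 (mod 8); ε(u)ε(v)=0·0, αω(v)=21·1, βω(u)=8·0; sum ≡ 1  ⇒  -1.
(a,b)_41: α=-4, u≡9; β=-2, v≡11 (mod 41); (9|41)=+1, (11|41)=-1; sign (−1)^0·+1^-2·-1^-4 = +1.
(a,b)_5: α=1, u≡2; β=5, v≡2 (mod 5); (2|5)=-1, (2|5)=-1; sign (−1)^0·-1^5·-1^1 = +1.
(a,b)_∞: sgn(210)=+, sgn(-35)=−, so +1.
(a,b)_37: α=-6, u≡7; β=-2, v≡18 (mod 37); (7|37)=+1, (18|37)=-1; sign (−1)^0·+1^-2·-1^-6 = +1.
(a,b)_7: α=3, u≡4; β=1, v≡1 (mod 7); (4|7)=+1, (1|7)=+1; sign (−1)^1·+1^1·+1^3 = -1.
(a,b)_19: α=-2, u≡7; β=-2, v≡2 (mod 19); (7|19)=+1, (2|19)=-1; sign (−1)^0·+1^-2·-1^-2 = +1.
(a,b)_13: α=0, u≡11; β=-2, v≡9 (mod 13); (11|13)=-1, (9|13)=+1; sign (−1)^0·-1^-2·+1^0 = +1.
(a,b)_3: α=21, u≡1; β=6, v≡1 (mod 3); (1|3)=+1, (1|3)=+1; sign (−1)^0·+1^6·+1^21 = +1.
(210, -35 / ℚ) ramifies at {2, 7}: a division algebra.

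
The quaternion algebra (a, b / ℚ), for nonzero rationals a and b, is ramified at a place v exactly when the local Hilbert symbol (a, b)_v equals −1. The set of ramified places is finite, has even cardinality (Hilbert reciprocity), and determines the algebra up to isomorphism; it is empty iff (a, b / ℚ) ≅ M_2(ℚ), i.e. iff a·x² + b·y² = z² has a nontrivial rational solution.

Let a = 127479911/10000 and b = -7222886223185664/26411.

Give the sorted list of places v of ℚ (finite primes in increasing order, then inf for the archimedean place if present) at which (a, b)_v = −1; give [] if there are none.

Mod squares: a ≡ 551, b ≡ -6061. Check v ∈ {∞, 2, 3, 5, 7, 11, 13, 17, 19, 29, 37}.
v=5: a=5^-4·(≡1), b=5^0·(≡1) mod 5; (1|5)=+1, (1|5)=+1; (−1)^{-4·0·2}·(+1)^0·(+1)^-4 = +1.
v=13: a=13^2·(≡11), b=13^0·(≡1) mod 13; (11|13)=-1, (1|13)=+1; (−1)^{2·0·6}·(-1)^0·(+1)^2 = +1.
v=19: a=19^1·(≡3), b=19^1·(≡7) mod 19; (3|19)=-1, (7|19)=+1; (−1)^{1·1·9}·(-1)^1·(+1)^1 = +1.
v=3: a=3^0·(≡2), b=3^6·(≡2) mod 3; (2|3)=-1, (2|3)=-1; (−1)^{0·6·1}·(-1)^6·(-1)^0 = +1.
v=∞: 551 > 0 and -6061 < 0  ⇒  (a,b)_∞ = +1.
v=29: a=29^1·(≡27), b=29^3·(≡25) mod 29; (27|29)=-1, (25|29)=+1; (−1)^{1·3·14}·(-1)^3·(+1)^1 = -1.
v=11: a=11^0·(≡9), b=11^-1·(≡8) mod 11; (9|11)=+1, (8|11)=-1; (−1)^{0·-1·5}·(+1)^-1·(-1)^0 = +1.
v=2: v_2(a)=-4, v_2(b)=8; units ≡ 7, 3 (mod 8); ε·ε+αω+βω = 1·1+-4·1+8·0 ≡ 1  ⇒  (a,b)_2 = -1.
v=37: a=37^2·(≡36), b=37^0·(≡27) mod 37; (36|37)=+1, (27|37)=+1; (−1)^{2·0·18}·(+1)^0·(+1)^2 = +1.
v=17: a=17^0·(≡14), b=17^4·(≡1) mod 17; (14|17)=-1, (1|17)=+1; (−1)^{0·4·8}·(-1)^4·(+1)^0 = +1.
v=7: a=7^0·(≡5), b=7^-4·(≡1) mod 7; (5|7)=-1, (1|7)=+1; (−1)^{0·-4·3}·(-1)^-4·(+1)^0 = +1.
Ram(551, -6061) = {2, 29}; no ℚ_2-point on the conic.

[2, 29]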